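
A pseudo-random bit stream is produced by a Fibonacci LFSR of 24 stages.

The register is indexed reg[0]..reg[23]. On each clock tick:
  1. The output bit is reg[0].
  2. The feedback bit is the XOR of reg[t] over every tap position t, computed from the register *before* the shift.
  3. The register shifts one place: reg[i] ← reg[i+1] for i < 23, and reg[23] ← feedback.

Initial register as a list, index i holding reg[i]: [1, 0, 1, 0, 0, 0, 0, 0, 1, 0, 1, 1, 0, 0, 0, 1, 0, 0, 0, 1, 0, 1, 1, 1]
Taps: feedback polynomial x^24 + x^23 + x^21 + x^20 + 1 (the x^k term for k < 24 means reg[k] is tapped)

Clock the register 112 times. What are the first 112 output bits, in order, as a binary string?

k : reg_k → out_k, fb_k
0: 101000001011000100010111 → 1, fb=1
1: 010000010110001000101111 → 0, fb=1
2: 100000101100010001011111 → 1, fb=0
3: 000001011000100010111110 → 0, fb=0
4: 000010110001000101111100 → 0, fb=0
5: 000101100010001011111000 → 0, fb=1
6: 001011000100010111110001 → 0, fb=1
7: 010110001000101111100011 → 0, fb=1
8: 101100010001011111000111 → 1, fb=1
9: 011000100010111110001111 → 0, fb=1
10: 110001000101111100011111 → 1, fb=0
11: 100010001011111000111110 → 1, fb=1
12: 000100010111110001111101 → 0, fb=1
13: 001000101111100011111011 → 0, fb=0
14: 010001011111000111110110 → 0, fb=1
15: 100010111110001111101101 → 1, fb=0
16: 000101111100011111011010 → 0, fb=1
17: 001011111000111110110101 → 0, fb=0
18: 010111110001111101101010 → 0, fb=1
19: 101111100011111011010101 → 1, fb=1
20: 011111000111110110101011 → 0, fb=0
21: 111110001111101101010110 → 1, fb=0
22: 111100011111011010101100 → 1, fb=1
23: 111000111110110101011001 → 1, fb=1
24: 110001111101101010110011 → 1, fb=0
25: 100011111011010101100110 → 1, fb=0
26: 000111110110101011001100 → 0, fb=0
27: 001111101101010110011000 → 0, fb=1
28: 011111011010101100110001 → 0, fb=1
29: 111110110101011001100011 → 1, fb=0
30: 111101101010110011000110 → 1, fb=0
31: 111011010101100110001100 → 1, fb=1
32: 110110101011001100011001 → 1, fb=1
33: 101101010110011000110011 → 1, fb=0
34: 011010101100110001100110 → 0, fb=1
35: 110101011001100011001101 → 1, fb=0
36: 101010110011000110011010 → 1, fb=0
37: 010101100110001100110100 → 0, fb=1
38: 101011001100011001101001 → 1, fb=1
39: 010110011000110011010011 → 0, fb=1
40: 101100110001100110100111 → 1, fb=1
41: 011001100011001101001111 → 0, fb=1
42: 110011000110011010011111 → 1, fb=0
43: 100110001100110100111110 → 1, fb=1
44: 001100011001101001111101 → 0, fb=1
45: 011000110011010011111011 → 0, fb=0
46: 110001100110100111110110 → 1, fb=0
47: 100011001101001111101100 → 1, fb=1
48: 000110011010011111011001 → 0, fb=0
49: 001100110100111110110010 → 0, fb=0
50: 011001101001111101100100 → 0, fb=1
51: 110011010011111011001001 → 1, fb=1
52: 100110100111110110010011 → 1, fb=0
53: 001101001111101100100110 → 0, fb=1
54: 011010011111011001001101 → 0, fb=1
55: 110100111110110010011011 → 1, fb=1
56: 101001111101100100110111 → 1, fb=1
57: 010011111011001001101111 → 0, fb=1
58: 100111110110010011011111 → 1, fb=0
59: 001111101100100110111110 → 0, fb=0
60: 011111011001001101111100 → 0, fb=0
61: 111110110010011011111000 → 1, fb=0
62: 111101100100110111110000 → 1, fb=1
63: 111011001001101111100001 → 1, fb=0
64: 110110010011011111000010 → 1, fb=1
65: 101100100110111110000101 → 1, fb=1
66: 011001001101111100001011 → 0, fb=0
67: 110010011011111000010110 → 1, fb=0
68: 100100110111110000101100 → 1, fb=1
69: 001001101111100001011001 → 0, fb=0
70: 010011011111000010110010 → 0, fb=0
71: 100110111110000101100100 → 1, fb=0
72: 001101111100001011001000 → 0, fb=1
73: 011011111000010110010001 → 0, fb=1
74: 110111110000101100100011 → 1, fb=0
75: 101111100001011001000110 → 1, fb=0
76: 011111000010110010001100 → 0, fb=0
77: 111110000101100100011000 → 1, fb=0
78: 111100001011001000110000 → 1, fb=1
79: 111000010110010001100001 → 1, fb=0
80: 110000101100100011000010 → 1, fb=1
81: 100001011001000110000101 → 1, fb=1
82: 000010110010001100001011 → 0, fb=0
83: 000101100100011000010110 → 0, fb=1
84: 001011001000110000101101 → 0, fb=1
85: 010110010001100001011011 → 0, fb=0
86: 101100100011000010110110 → 1, fb=0
87: 011001000110000101101100 → 0, fb=0
88: 110010001100001011011000 → 1, fb=0
89: 100100011000010110110000 → 1, fb=1
90: 001000110000101101100001 → 0, fb=1
91: 010001100001011011000011 → 0, fb=1
92: 100011000010110110000111 → 1, fb=1
93: 000110000101101100001111 → 0, fb=1
94: 001100001011011000011111 → 0, fb=1
95: 011000010110110000111111 → 0, fb=1
96: 110000101101100001111111 → 1, fb=0
97: 100001011011000011111110 → 1, fb=1
98: 000010110110000111111101 → 0, fb=1
99: 000101101100001111111011 → 0, fb=0
100: 001011011000011111110110 → 0, fb=1
101: 010110110000111111101101 → 0, fb=1
102: 101101100001111111011011 → 1, fb=1
103: 011011000011111110110111 → 0, fb=0
104: 110110000111111101101110 → 1, fb=1
105: 101100001111111011011101 → 1, fb=0
106: 011000011111110110111010 → 0, fb=1
107: 110000111111101101110101 → 1, fb=1
108: 100001111111011011101011 → 1, fb=1
109: 000011111110110111010111 → 0, fb=0
110: 000111111101101110101110 → 0, fb=0
111: 001111111011011101011100 → 0, fb=0

1010000010110001000101111100011111011010101100110001100110100111110110010011011111000010110010001100001011011000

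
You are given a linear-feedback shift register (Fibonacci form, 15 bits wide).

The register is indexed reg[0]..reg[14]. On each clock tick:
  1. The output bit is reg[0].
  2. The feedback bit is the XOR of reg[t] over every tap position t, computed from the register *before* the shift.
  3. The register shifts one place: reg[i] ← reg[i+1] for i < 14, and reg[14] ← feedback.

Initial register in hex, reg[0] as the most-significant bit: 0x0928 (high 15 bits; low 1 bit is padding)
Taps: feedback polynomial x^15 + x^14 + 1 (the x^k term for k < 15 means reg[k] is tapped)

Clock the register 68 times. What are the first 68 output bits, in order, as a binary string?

00001001001010000001110001100000001011110111111110010100101010100011

step | reg (before) | out | fb
   0 | 000010010010100 | 0 | 0
   1 | 000100100101000 | 0 | 0
   2 | 001001001010000 | 0 | 0
   3 | 010010010100000 | 0 | 0
   4 | 100100101000000 | 1 | 1
   5 | 001001010000001 | 0 | 1
   6 | 010010100000011 | 0 | 1
   7 | 100101000000111 | 1 | 0
   8 | 001010000001110 | 0 | 0
   9 | 010100000011100 | 0 | 0
  10 | 101000000111000 | 1 | 1
  11 | 010000001110001 | 0 | 1
  12 | 100000011100011 | 1 | 0
  13 | 000000111000110 | 0 | 0
  14 | 000001110001100 | 0 | 0
  15 | 000011100011000 | 0 | 0
  16 | 000111000110000 | 0 | 0
  17 | 001110001100000 | 0 | 0
  18 | 011100011000000 | 0 | 0
  19 | 111000110000000 | 1 | 1
  20 | 110001100000001 | 1 | 0
  21 | 100011000000010 | 1 | 1
  22 | 000110000000101 | 0 | 1
  23 | 001100000001011 | 0 | 1
  24 | 011000000010111 | 0 | 1
  25 | 110000000101111 | 1 | 0
  26 | 100000001011110 | 1 | 1
  27 | 000000010111101 | 0 | 1
  28 | 000000101111011 | 0 | 1
  29 | 000001011110111 | 0 | 1
  30 | 000010111101111 | 0 | 1
  31 | 000101111011111 | 0 | 1
  32 | 001011110111111 | 0 | 1
  33 | 010111101111111 | 0 | 1
  34 | 101111011111111 | 1 | 0
  35 | 011110111111110 | 0 | 0
  36 | 111101111111100 | 1 | 1
  37 | 111011111111001 | 1 | 0
  38 | 110111111110010 | 1 | 1
  39 | 101111111100101 | 1 | 0
  40 | 011111111001010 | 0 | 0
  41 | 111111110010100 | 1 | 1
  42 | 111111100101001 | 1 | 0
  43 | 111111001010010 | 1 | 1
  44 | 111110010100101 | 1 | 0
  45 | 111100101001010 | 1 | 1
  46 | 111001010010101 | 1 | 0
  47 | 110010100101010 | 1 | 1
  48 | 100101001010101 | 1 | 0
  49 | 001010010101010 | 0 | 0
  50 | 010100101010100 | 0 | 0
  51 | 101001010101000 | 1 | 1
  52 | 010010101010001 | 0 | 1
  53 | 100101010100011 | 1 | 0
  54 | 001010101000110 | 0 | 0
  55 | 010101010001100 | 0 | 0
  56 | 101010100011000 | 1 | 1
  57 | 010101000110001 | 0 | 1
  58 | 101010001100011 | 1 | 0
  59 | 010100011000110 | 0 | 0
  60 | 101000110001100 | 1 | 1
  61 | 010001100011001 | 0 | 1
  62 | 100011000110011 | 1 | 0
  63 | 000110001100110 | 0 | 0
  64 | 001100011001100 | 0 | 0
  65 | 011000110011000 | 0 | 0
  66 | 110001100110000 | 1 | 1
  67 | 100011001100001 | 1 | 0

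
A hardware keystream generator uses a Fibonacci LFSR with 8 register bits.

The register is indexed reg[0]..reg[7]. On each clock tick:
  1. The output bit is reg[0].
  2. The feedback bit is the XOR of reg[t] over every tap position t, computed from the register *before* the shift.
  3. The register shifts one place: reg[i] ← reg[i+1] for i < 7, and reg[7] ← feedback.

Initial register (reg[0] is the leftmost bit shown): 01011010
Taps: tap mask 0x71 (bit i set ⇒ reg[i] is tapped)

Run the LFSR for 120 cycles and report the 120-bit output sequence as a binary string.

010110100011001110011110001101100001000101110101111011011111000011010011010110110101000001001110110010010011000000111010

step | reg (before) | out | fb
   0 | 01011010 | 0 | 0
   1 | 10110100 | 1 | 0
   2 | 01101000 | 0 | 1
   3 | 11010001 | 1 | 1
   4 | 10100011 | 1 | 0
   5 | 01000110 | 0 | 0
   6 | 10001100 | 1 | 1
   7 | 00011001 | 0 | 1
   8 | 00110011 | 0 | 1
   9 | 01100111 | 0 | 0
  10 | 11001110 | 1 | 0
  11 | 10011100 | 1 | 1
  12 | 00111001 | 0 | 1
  13 | 01110011 | 0 | 1
  14 | 11100111 | 1 | 1
  15 | 11001111 | 1 | 0
  16 | 10011110 | 1 | 0
  17 | 00111100 | 0 | 0
  18 | 01111000 | 0 | 1
  19 | 11110001 | 1 | 1
  20 | 11100011 | 1 | 0
  21 | 11000110 | 1 | 1
  22 | 10001101 | 1 | 1
  23 | 00011011 | 0 | 0
  24 | 00110110 | 0 | 0
  25 | 01101100 | 0 | 0
  26 | 11011000 | 1 | 0
  27 | 10110000 | 1 | 1
  28 | 01100001 | 0 | 0
  29 | 11000010 | 1 | 0
  30 | 10000100 | 1 | 0
  31 | 00001000 | 0 | 1
  32 | 00010001 | 0 | 0
  33 | 00100010 | 0 | 1
  34 | 01000101 | 0 | 1
  35 | 10001011 | 1 | 1
  36 | 00010111 | 0 | 0
  37 | 00101110 | 0 | 1
  38 | 01011101 | 0 | 0
  39 | 10111010 | 1 | 1
  40 | 01110101 | 0 | 1
  41 | 11101011 | 1 | 1
  42 | 11010111 | 1 | 1
  43 | 10101111 | 1 | 0
  44 | 01011110 | 0 | 1
  45 | 10111101 | 1 | 1
  46 | 01111011 | 0 | 0
  47 | 11110110 | 1 | 1
  48 | 11101101 | 1 | 1
  49 | 11011011 | 1 | 1
  50 | 10110111 | 1 | 1
  51 | 01101111 | 0 | 1
  52 | 11011111 | 1 | 0
  53 | 10111110 | 1 | 0
  54 | 01111100 | 0 | 0
  55 | 11111000 | 1 | 0
  56 | 11110000 | 1 | 1
  57 | 11100001 | 1 | 1
  58 | 11000011 | 1 | 0
  59 | 10000110 | 1 | 1
  60 | 00001101 | 0 | 0
  61 | 00011010 | 0 | 0
  62 | 00110100 | 0 | 1
  63 | 01101001 | 0 | 1
  64 | 11010011 | 1 | 0
  65 | 10100110 | 1 | 1
  66 | 01001101 | 0 | 0
  67 | 10011010 | 1 | 1
  68 | 00110101 | 0 | 1
  69 | 01101011 | 0 | 0
  70 | 11010110 | 1 | 1
  71 | 10101101 | 1 | 1
  72 | 01011011 | 0 | 0
  73 | 10110110 | 1 | 1
  74 | 01101101 | 0 | 0
  75 | 11011010 | 1 | 1
  76 | 10110101 | 1 | 0
  77 | 01101010 | 0 | 0
  78 | 11010100 | 1 | 0
  79 | 10101000 | 1 | 0
  80 | 01010000 | 0 | 0
  81 | 10100000 | 1 | 1
  82 | 01000001 | 0 | 0
  83 | 10000010 | 1 | 0
  84 | 00000100 | 0 | 1
  85 | 00001001 | 0 | 1
  86 | 00010011 | 0 | 1
  87 | 00100111 | 0 | 0
  88 | 01001110 | 0 | 1
  89 | 10011101 | 1 | 1
  90 | 00111011 | 0 | 0
  91 | 01110110 | 0 | 0
  92 | 11101100 | 1 | 1
  93 | 11011001 | 1 | 0
  94 | 10110010 | 1 | 0
  95 | 01100100 | 0 | 1
  96 | 11001001 | 1 | 0
  97 | 10010010 | 1 | 0
  98 | 00100100 | 0 | 1
  99 | 01001001 | 0 | 1
 100 | 10010011 | 1 | 0
 101 | 00100110 | 0 | 0
 102 | 01001100 | 0 | 0
 103 | 10011000 | 1 | 0
 104 | 00110000 | 0 | 0
 105 | 01100000 | 0 | 0
 106 | 11000000 | 1 | 1
 107 | 10000001 | 1 | 1
 108 | 00000011 | 0 | 1
 109 | 00000111 | 0 | 0
 110 | 00001110 | 0 | 1
 111 | 00011101 | 0 | 0
 112 | 00111010 | 0 | 0
 113 | 01110100 | 0 | 1
 114 | 11101001 | 1 | 0
 115 | 11010010 | 1 | 0
 116 | 10100100 | 1 | 0
 117 | 01001000 | 0 | 1
 118 | 10010001 | 1 | 1
 119 | 00100011 | 0 | 1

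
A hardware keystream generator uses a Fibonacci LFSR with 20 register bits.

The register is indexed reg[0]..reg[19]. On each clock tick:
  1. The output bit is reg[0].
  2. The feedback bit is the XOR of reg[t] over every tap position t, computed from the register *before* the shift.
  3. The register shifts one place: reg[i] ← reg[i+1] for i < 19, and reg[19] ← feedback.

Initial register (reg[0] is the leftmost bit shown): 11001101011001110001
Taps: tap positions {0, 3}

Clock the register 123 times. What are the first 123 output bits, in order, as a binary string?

k : reg_k → out_k, fb_k
0: 11001101011001110001 → 1, fb=1
1: 10011010110011100011 → 1, fb=0
2: 00110101100111000110 → 0, fb=1
3: 01101011001110001101 → 0, fb=0
4: 11010110011100011010 → 1, fb=0
5: 10101100111000110100 → 1, fb=1
6: 01011001110001101001 → 0, fb=1
7: 10110011100011010011 → 1, fb=0
8: 01100111000110100110 → 0, fb=0
9: 11001110001101001100 → 1, fb=1
10: 10011100011010011001 → 1, fb=0
11: 00111000110100110010 → 0, fb=1
12: 01110001101001100101 → 0, fb=1
13: 11100011010011001011 → 1, fb=1
14: 11000110100110010111 → 1, fb=1
15: 10001101001100101111 → 1, fb=1
16: 00011010011001011111 → 0, fb=1
17: 00110100110010111111 → 0, fb=1
18: 01101001100101111111 → 0, fb=0
19: 11010011001011111110 → 1, fb=0
20: 10100110010111111100 → 1, fb=1
21: 01001100101111111001 → 0, fb=0
22: 10011001011111110010 → 1, fb=0
23: 00110010111111100100 → 0, fb=1
24: 01100101111111001001 → 0, fb=0
25: 11001011111110010010 → 1, fb=1
26: 10010111111100100101 → 1, fb=0
27: 00101111111001001010 → 0, fb=0
28: 01011111110010010100 → 0, fb=1
29: 10111111100100101001 → 1, fb=0
30: 01111111001001010010 → 0, fb=1
31: 11111110010010100101 → 1, fb=0
32: 11111100100101001010 → 1, fb=0
33: 11111001001010010100 → 1, fb=0
34: 11110010010100101000 → 1, fb=0
35: 11100100101001010000 → 1, fb=1
36: 11001001010010100001 → 1, fb=1
37: 10010010100101000011 → 1, fb=0
38: 00100101001010000110 → 0, fb=0
39: 01001010010100001100 → 0, fb=0
40: 10010100101000011000 → 1, fb=0
41: 00101001010000110000 → 0, fb=0
42: 01010010100001100000 → 0, fb=1
43: 10100101000011000001 → 1, fb=1
44: 01001010000110000011 → 0, fb=0
45: 10010100001100000110 → 1, fb=0
46: 00101000011000001100 → 0, fb=0
47: 01010000110000011000 → 0, fb=1
48: 10100001100000110001 → 1, fb=1
49: 01000011000001100011 → 0, fb=0
50: 10000110000011000110 → 1, fb=1
51: 00001100000110001101 → 0, fb=0
52: 00011000001100011010 → 0, fb=1
53: 00110000011000110101 → 0, fb=1
54: 01100000110001101011 → 0, fb=0
55: 11000001100011010110 → 1, fb=1
56: 10000011000110101101 → 1, fb=1
57: 00000110001101011011 → 0, fb=0
58: 00001100011010110110 → 0, fb=0
59: 00011000110101101100 → 0, fb=1
60: 00110001101011011001 → 0, fb=1
61: 01100011010110110011 → 0, fb=0
62: 11000110101101100110 → 1, fb=1
63: 10001101011011001101 → 1, fb=1
64: 00011010110110011011 → 0, fb=1
65: 00110101101100110111 → 0, fb=1
66: 01101011011001101111 → 0, fb=0
67: 11010110110011011110 → 1, fb=0
68: 10101101100110111100 → 1, fb=1
69: 01011011001101111001 → 0, fb=1
70: 10110110011011110011 → 1, fb=0
71: 01101100110111100110 → 0, fb=0
72: 11011001101111001100 → 1, fb=0
73: 10110011011110011000 → 1, fb=0
74: 01100110111100110000 → 0, fb=0
75: 11001101111001100000 → 1, fb=1
76: 10011011110011000001 → 1, fb=0
77: 00110111100110000010 → 0, fb=1
78: 01101111001100000101 → 0, fb=0
79: 11011110011000001010 → 1, fb=0
80: 10111100110000010100 → 1, fb=0
81: 01111001100000101000 → 0, fb=1
82: 11110011000001010001 → 1, fb=0
83: 11100110000010100010 → 1, fb=1
84: 11001100000101000101 → 1, fb=1
85: 10011000001010001011 → 1, fb=0
86: 00110000010100010110 → 0, fb=1
87: 01100000101000101101 → 0, fb=0
88: 11000001010001011010 → 1, fb=1
89: 10000010100010110101 → 1, fb=1
90: 00000101000101101011 → 0, fb=0
91: 00001010001011010110 → 0, fb=0
92: 00010100010110101100 → 0, fb=1
93: 00101000101101011001 → 0, fb=0
94: 01010001011010110010 → 0, fb=1
95: 10100010110101100101 → 1, fb=1
96: 01000101101011001011 → 0, fb=0
97: 10001011010110010110 → 1, fb=1
98: 00010110101100101101 → 0, fb=1
99: 00101101011001011011 → 0, fb=0
100: 01011010110010110110 → 0, fb=1
101: 10110101100101101101 → 1, fb=0
102: 01101011001011011010 → 0, fb=0
103: 11010110010110110100 → 1, fb=0
104: 10101100101101101000 → 1, fb=1
105: 01011001011011010001 → 0, fb=1
106: 10110010110110100011 → 1, fb=0
107: 01100101101101000110 → 0, fb=0
108: 11001011011010001100 → 1, fb=1
109: 10010110110100011001 → 1, fb=0
110: 00101101101000110010 → 0, fb=0
111: 01011011010001100100 → 0, fb=1
112: 10110110100011001001 → 1, fb=0
113: 01101101000110010010 → 0, fb=0
114: 11011010001100100100 → 1, fb=0
115: 10110100011001001000 → 1, fb=0
116: 01101000110010010000 → 0, fb=0
117: 11010001100100100000 → 1, fb=0
118: 10100011001001000000 → 1, fb=1
119: 01000110010010000001 → 0, fb=0
120: 10001100100100000010 → 1, fb=1
121: 00011001001000000101 → 0, fb=1
122: 00110010010000001011 → 0, fb=1

110011010110011100011010011001011111110010010100101000011000001100011010110110011011110011000001010001011010110010110110100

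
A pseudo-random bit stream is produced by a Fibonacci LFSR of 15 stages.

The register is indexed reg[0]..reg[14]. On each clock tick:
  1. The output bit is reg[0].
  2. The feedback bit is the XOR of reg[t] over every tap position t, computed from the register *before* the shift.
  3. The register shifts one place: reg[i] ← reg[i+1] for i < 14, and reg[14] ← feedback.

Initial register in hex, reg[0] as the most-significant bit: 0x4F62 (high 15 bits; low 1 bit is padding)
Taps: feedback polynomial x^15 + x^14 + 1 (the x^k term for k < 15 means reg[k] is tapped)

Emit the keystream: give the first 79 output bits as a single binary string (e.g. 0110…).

0100111101100011000101001000010000110001111100000100001010111111000001100101010

tick  register→output (feedback)
  0  010011110110001→0 (1)
  1  100111101100011→1 (0)
  2  001111011000110→0 (0)
  3  011110110001100→0 (0)
  4  111101100011000→1 (1)
  5  111011000110001→1 (0)
  6  110110001100010→1 (1)
  7  101100011000101→1 (0)
  8  011000110001010→0 (0)
  9  110001100010100→1 (1)
 10  100011000101001→1 (0)
 11  000110001010010→0 (0)
 12  001100010100100→0 (0)
 13  011000101001000→0 (0)
 14  110001010010000→1 (1)
 15  100010100100001→1 (0)
 16  000101001000010→0 (0)
 17  001010010000100→0 (0)
 18  010100100001000→0 (0)
 19  101001000010000→1 (1)
 20  010010000100001→0 (1)
 21  100100001000011→1 (0)
 22  001000010000110→0 (0)
 23  010000100001100→0 (0)
 24  100001000011000→1 (1)
 25  000010000110001→0 (1)
 26  000100001100011→0 (1)
 27  001000011000111→0 (1)
 28  010000110001111→0 (1)
 29  100001100011111→1 (0)
 30  000011000111110→0 (0)
 31  000110001111100→0 (0)
 32  001100011111000→0 (0)
 33  011000111110000→0 (0)
 34  110001111100000→1 (1)
 35  100011111000001→1 (0)
 36  000111110000010→0 (0)
 37  001111100000100→0 (0)
 38  011111000001000→0 (0)
 39  111110000010000→1 (1)
 40  111100000100001→1 (0)
 41  111000001000010→1 (1)
 42  110000010000101→1 (0)
 43  100000100001010→1 (1)
 44  000001000010101→0 (1)
 45  000010000101011→0 (1)
 46  000100001010111→0 (1)
 47  001000010101111→0 (1)
 48  010000101011111→0 (1)
 49  100001010111111→1 (0)
 50  000010101111110→0 (0)
 51  000101011111100→0 (0)
 52  001010111111000→0 (0)
 53  010101111110000→0 (0)
 54  101011111100000→1 (1)
 55  010111111000001→0 (1)
 56  101111110000011→1 (0)
 57  011111100000110→0 (0)
 58  111111000001100→1 (1)
 59  111110000011001→1 (0)
 60  111100000110010→1 (1)
 61  111000001100101→1 (0)
 62  110000011001010→1 (1)
 63  100000110010101→1 (0)
 64  000001100101010→0 (0)
 65  000011001010100→0 (0)
 66  000110010101000→0 (0)
 67  001100101010000→0 (0)
 68  011001010100000→0 (0)
 69  110010101000000→1 (1)
 70  100101010000001→1 (0)
 71  001010100000010→0 (0)
 72  010101000000100→0 (0)
 73  101010000001000→1 (1)
 74  010100000010001→0 (1)
 75  101000000100011→1 (0)
 76  010000001000110→0 (0)
 77  100000010001100→1 (1)
 78  000000100011001→0 (1)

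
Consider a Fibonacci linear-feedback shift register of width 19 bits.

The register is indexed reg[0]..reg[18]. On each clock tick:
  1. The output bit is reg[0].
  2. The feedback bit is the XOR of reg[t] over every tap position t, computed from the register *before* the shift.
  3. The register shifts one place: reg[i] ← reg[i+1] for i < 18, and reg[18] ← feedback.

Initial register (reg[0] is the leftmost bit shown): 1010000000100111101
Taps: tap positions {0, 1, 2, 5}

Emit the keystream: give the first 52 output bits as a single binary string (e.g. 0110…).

1010000000100111101011001000000001111010111100011100

k : reg_k → out_k, fb_k
0: 1010000000100111101 → 1, fb=0
1: 0100000001001111010 → 0, fb=1
2: 1000000010011110101 → 1, fb=1
3: 0000000100111101011 → 0, fb=0
4: 0000001001111010110 → 0, fb=0
5: 0000010011110101100 → 0, fb=1
6: 0000100111101011001 → 0, fb=0
7: 0001001111010110010 → 0, fb=0
8: 0010011110101100100 → 0, fb=0
9: 0100111101011001000 → 0, fb=0
10: 1001111010110010000 → 1, fb=0
11: 0011110101100100000 → 0, fb=0
12: 0111101011001000000 → 0, fb=0
13: 1111010110010000000 → 1, fb=0
14: 1110101100100000000 → 1, fb=1
15: 1101011001000000001 → 1, fb=1
16: 1010110010000000011 → 1, fb=1
17: 0101100100000000111 → 0, fb=1
18: 1011001000000001111 → 1, fb=0
19: 0110010000000011110 → 0, fb=1
20: 1100100000000111101 → 1, fb=0
21: 1001000000001111010 → 1, fb=1
22: 0010000000011110101 → 0, fb=1
23: 0100000000111101011 → 0, fb=1
24: 1000000001111010111 → 1, fb=1
25: 0000000011110101111 → 0, fb=0
26: 0000000111101011110 → 0, fb=0
27: 0000001111010111100 → 0, fb=0
28: 0000011110101111000 → 0, fb=1
29: 0000111101011110001 → 0, fb=1
30: 0001111010111100011 → 0, fb=1
31: 0011110101111000111 → 0, fb=0
32: 0111101011110001110 → 0, fb=0
33: 1111010111100011100 → 1, fb=0
34: 1110101111000111000 → 1, fb=1
35: 1101011110001110001 → 1, fb=1
36: 1010111100011100011 → 1, fb=1
37: 0101111000111000111 → 0, fb=0
38: 1011110001110001110 → 1, fb=1
39: 0111100011100011101 → 0, fb=0
40: 1111000111000111010 → 1, fb=1
41: 1110001110001110101 → 1, fb=1
42: 1100011100011101011 → 1, fb=1
43: 1000111000111010111 → 1, fb=0
44: 0001110001110101110 → 0, fb=1
45: 0011100011101011101 → 0, fb=1
46: 0111000111010111011 → 0, fb=0
47: 1110001110101110110 → 1, fb=1
48: 1100011101011101101 → 1, fb=1
49: 1000111010111011011 → 1, fb=0
50: 0001110101110110110 → 0, fb=1
51: 0011101011101101101 → 0, fb=1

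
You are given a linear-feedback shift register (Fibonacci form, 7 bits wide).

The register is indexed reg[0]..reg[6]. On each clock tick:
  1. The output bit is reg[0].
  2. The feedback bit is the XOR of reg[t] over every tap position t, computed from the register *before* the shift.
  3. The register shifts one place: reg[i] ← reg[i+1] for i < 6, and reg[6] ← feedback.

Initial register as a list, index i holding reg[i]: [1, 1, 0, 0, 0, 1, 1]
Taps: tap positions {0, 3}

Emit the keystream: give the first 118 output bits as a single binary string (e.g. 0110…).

step | reg (before) | out | fb
   0 | 1100011 | 1 | 1
   1 | 1000111 | 1 | 1
   2 | 0001111 | 0 | 1
   3 | 0011111 | 0 | 1
   4 | 0111111 | 0 | 1
   5 | 1111111 | 1 | 0
   6 | 1111110 | 1 | 0
   7 | 1111100 | 1 | 0
   8 | 1111000 | 1 | 0
   9 | 1110000 | 1 | 1
  10 | 1100001 | 1 | 1
  11 | 1000011 | 1 | 1
  12 | 0000111 | 0 | 0
  13 | 0001110 | 0 | 1
  14 | 0011101 | 0 | 1
  15 | 0111011 | 0 | 1
  16 | 1110111 | 1 | 1
  17 | 1101111 | 1 | 0
  18 | 1011110 | 1 | 0
  19 | 0111100 | 0 | 1
  20 | 1111001 | 1 | 0
  21 | 1110010 | 1 | 1
  22 | 1100101 | 1 | 1
  23 | 1001011 | 1 | 0
  24 | 0010110 | 0 | 0
  25 | 0101100 | 0 | 1
  26 | 1011001 | 1 | 0
  27 | 0110010 | 0 | 0
  28 | 1100100 | 1 | 1
  29 | 1001001 | 1 | 0
  30 | 0010010 | 0 | 0
  31 | 0100100 | 0 | 0
  32 | 1001000 | 1 | 0
  33 | 0010000 | 0 | 0
  34 | 0100000 | 0 | 0
  35 | 1000000 | 1 | 1
  36 | 0000001 | 0 | 0
  37 | 0000010 | 0 | 0
  38 | 0000100 | 0 | 0
  39 | 0001000 | 0 | 1
  40 | 0010001 | 0 | 0
  41 | 0100010 | 0 | 0
  42 | 1000100 | 1 | 1
  43 | 0001001 | 0 | 1
  44 | 0010011 | 0 | 0
  45 | 0100110 | 0 | 0
  46 | 1001100 | 1 | 0
  47 | 0011000 | 0 | 1
  48 | 0110001 | 0 | 0
  49 | 1100010 | 1 | 1
  50 | 1000101 | 1 | 1
  51 | 0001011 | 0 | 1
  52 | 0010111 | 0 | 0
  53 | 0101110 | 0 | 1
  54 | 1011101 | 1 | 0
  55 | 0111010 | 0 | 1
  56 | 1110101 | 1 | 1
  57 | 1101011 | 1 | 0
  58 | 1010110 | 1 | 1
  59 | 0101101 | 0 | 1
  60 | 1011011 | 1 | 0
  61 | 0110110 | 0 | 0
  62 | 1101100 | 1 | 0
  63 | 1011000 | 1 | 0
  64 | 0110000 | 0 | 0
  65 | 1100000 | 1 | 1
  66 | 1000001 | 1 | 1
  67 | 0000011 | 0 | 0
  68 | 0000110 | 0 | 0
  69 | 0001100 | 0 | 1
  70 | 0011001 | 0 | 1
  71 | 0110011 | 0 | 0
  72 | 1100110 | 1 | 1
  73 | 1001101 | 1 | 0
  74 | 0011010 | 0 | 1
  75 | 0110101 | 0 | 0
  76 | 1101010 | 1 | 0
  77 | 1010100 | 1 | 1
  78 | 0101001 | 0 | 1
  79 | 1010011 | 1 | 1
  80 | 0100111 | 0 | 0
  81 | 1001110 | 1 | 0
  82 | 0011100 | 0 | 1
  83 | 0111001 | 0 | 1
  84 | 1110011 | 1 | 1
  85 | 1100111 | 1 | 1
  86 | 1001111 | 1 | 0
  87 | 0011110 | 0 | 1
  88 | 0111101 | 0 | 1
  89 | 1111011 | 1 | 0
  90 | 1110110 | 1 | 1
  91 | 1101101 | 1 | 0
  92 | 1011010 | 1 | 0
  93 | 0110100 | 0 | 0
  94 | 1101000 | 1 | 0
  95 | 1010000 | 1 | 1
  96 | 0100001 | 0 | 0
  97 | 1000010 | 1 | 1
  98 | 0000101 | 0 | 0
  99 | 0001010 | 0 | 1
 100 | 0010101 | 0 | 0
 101 | 0101010 | 0 | 1
 102 | 1010101 | 1 | 1
 103 | 0101011 | 0 | 1
 104 | 1010111 | 1 | 1
 105 | 0101111 | 0 | 1
 106 | 1011111 | 1 | 0
 107 | 0111110 | 0 | 1
 108 | 1111101 | 1 | 0
 109 | 1111010 | 1 | 0
 110 | 1110100 | 1 | 1
 111 | 1101001 | 1 | 0
 112 | 1010010 | 1 | 1
 113 | 0100101 | 0 | 0
 114 | 1001010 | 1 | 0
 115 | 0010100 | 0 | 0
 116 | 0101000 | 0 | 1
 117 | 1010001 | 1 | 1

1100011111110000111011110010110010010000001000100110001011101011011000001100110101001110011110110100001010101111101001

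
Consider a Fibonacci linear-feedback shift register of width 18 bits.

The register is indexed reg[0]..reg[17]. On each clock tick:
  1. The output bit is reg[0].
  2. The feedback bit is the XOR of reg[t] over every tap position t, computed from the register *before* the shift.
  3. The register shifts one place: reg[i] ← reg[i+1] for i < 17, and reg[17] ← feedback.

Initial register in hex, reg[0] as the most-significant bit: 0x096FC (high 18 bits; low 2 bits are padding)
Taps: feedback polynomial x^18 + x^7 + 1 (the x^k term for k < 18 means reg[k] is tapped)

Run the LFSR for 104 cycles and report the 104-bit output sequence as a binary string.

00001001011011111110111110100110000011110010100001100110110001101100000101101001100111010110100111001010

tick  register→output (feedback)
  0  000010010110111111→0 (1)
  1  000100101101111111→0 (0)
  2  001001011011111110→0 (1)
  3  010010110111111101→0 (1)
  4  100101101111111011→1 (1)
  5  001011011111110111→0 (1)
  6  010110111111101111→0 (1)
  7  101101111111011111→1 (0)
  8  011011111110111110→0 (1)
  9  110111111101111101→1 (0)
 10  101111111011111010→1 (0)
 11  011111110111110100→0 (1)
 12  111111101111101001→1 (1)
 13  111111011111010011→1 (0)
 14  111110111110100110→1 (0)
 15  111101111101001100→1 (0)
 16  111011111010011000→1 (0)
 17  110111110100110000→1 (0)
 18  101111101001100000→1 (1)
 19  011111010011000001→0 (1)
 20  111110100110000011→1 (1)
 21  111101001100000111→1 (1)
 22  111010011000001111→1 (0)
 23  110100110000011110→1 (0)
 24  101001100000111100→1 (1)
 25  010011000001111001→0 (0)
 26  100110000011110010→1 (1)
 27  001100000111100101→0 (0)
 28  011000001111001010→0 (0)
 29  110000011110010100→1 (0)
 30  100000111100101000→1 (0)
 31  000001111001010000→0 (1)
 32  000011110010100001→0 (1)
 33  000111100101000011→0 (0)
 34  001111001010000110→0 (0)
 35  011110010100001100→0 (1)
 36  111100101000011001→1 (1)
 37  111001010000110011→1 (0)
 38  110010100001100110→1 (1)
 39  100101000011001101→1 (1)
 40  001010000110011011→0 (0)
 41  010100001100110110→0 (0)
 42  101000011001101100→1 (0)
 43  010000110011011000→0 (1)
 44  100001100110110001→1 (1)
 45  000011001101100011→0 (0)
 46  000110011011000110→0 (1)
 47  001100110110001101→0 (1)
 48  011001101100011011→0 (0)
 49  110011011000110110→1 (0)
 50  100110110001101100→1 (0)
 51  001101100011011000→0 (0)
 52  011011000110110000→0 (0)
 53  110110001101100000→1 (1)
 54  101100011011000001→1 (0)
 55  011000110110000010→0 (1)
 56  110001101100000101→1 (1)
 57  100011011000001011→1 (0)
 58  000110110000010110→0 (1)
 59  001101100000101101→0 (0)
 60  011011000001011010→0 (0)
 61  110110000010110100→1 (1)
 62  101100000101101001→1 (1)
 63  011000001011010011→0 (0)
 64  110000010110100110→1 (0)
 65  100000101101001100→1 (1)
 66  000001011010011001→0 (1)
 67  000010110100110011→0 (1)
 68  000101101001100111→0 (0)
 69  001011010011001110→0 (1)
 70  010110100110011101→0 (0)
 71  101101001100111010→1 (1)
 72  011010011001110101→0 (1)
 73  110100110011101011→1 (0)
 74  101001100111010110→1 (1)
 75  010011001110101101→0 (0)
 76  100110011101011010→1 (0)
 77  001100111010110100→0 (1)
 78  011001110101101001→0 (1)
 79  110011101011010011→1 (1)
 80  100111010110100111→1 (0)
 81  001110101101001110→0 (0)
 82  011101011010011100→0 (1)
 83  111010110100111001→1 (0)
 84  110101101001110010→1 (1)
 85  101011010011100101→1 (0)
 86  010110100111001010→0 (0)
 87  101101001110010100→1 (1)
 88  011010011100101001→0 (1)
 89  110100111001010011→1 (0)
 90  101001110010100110→1 (0)
 91  010011100101001100→0 (0)
 92  100111001010011000→1 (1)
 93  001110010100110001→0 (1)
 94  011100101001100011→0 (0)
 95  111001010011000110→1 (0)
 96  110010100110001100→1 (1)
 97  100101001100011001→1 (1)
 98  001010011000110011→0 (1)
 99  010100110001100111→0 (1)
100  101001100011001111→1 (1)
101  010011000110011111→0 (0)
102  100110001100111110→1 (1)
103  001100011001111101→0 (1)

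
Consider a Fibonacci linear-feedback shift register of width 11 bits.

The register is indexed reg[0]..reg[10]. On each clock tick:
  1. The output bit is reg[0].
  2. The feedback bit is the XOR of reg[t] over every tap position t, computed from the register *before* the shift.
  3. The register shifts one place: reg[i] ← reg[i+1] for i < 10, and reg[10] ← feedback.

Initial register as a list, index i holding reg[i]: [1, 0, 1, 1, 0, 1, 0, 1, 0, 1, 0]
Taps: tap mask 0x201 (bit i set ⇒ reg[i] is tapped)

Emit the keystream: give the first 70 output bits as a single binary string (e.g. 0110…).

1011010101000111011101011000110111000001110010101001111011101001101100

step | reg (before) | out | fb
   0 | 10110101010 | 1 | 0
   1 | 01101010100 | 0 | 0
   2 | 11010101000 | 1 | 1
   3 | 10101010001 | 1 | 1
   4 | 01010100011 | 0 | 1
   5 | 10101000111 | 1 | 0
   6 | 01010001110 | 0 | 1
   7 | 10100011101 | 1 | 1
   8 | 01000111011 | 0 | 1
   9 | 10001110111 | 1 | 0
  10 | 00011101110 | 0 | 1
  11 | 00111011101 | 0 | 0
  12 | 01110111010 | 0 | 1
  13 | 11101110101 | 1 | 1
  14 | 11011101011 | 1 | 0
  15 | 10111010110 | 1 | 0
  16 | 01110101100 | 0 | 0
  17 | 11101011000 | 1 | 1
  18 | 11010110001 | 1 | 1
  19 | 10101100011 | 1 | 0
  20 | 01011000110 | 0 | 1
  21 | 10110001101 | 1 | 1
  22 | 01100011011 | 0 | 1
  23 | 11000110111 | 1 | 0
  24 | 10001101110 | 1 | 0
  25 | 00011011100 | 0 | 0
  26 | 00110111000 | 0 | 0
  27 | 01101110000 | 0 | 0
  28 | 11011100000 | 1 | 1
  29 | 10111000001 | 1 | 1
  30 | 01110000011 | 0 | 1
  31 | 11100000111 | 1 | 0
  32 | 11000001110 | 1 | 0
  33 | 10000011100 | 1 | 1
  34 | 00000111001 | 0 | 0
  35 | 00001110010 | 0 | 1
  36 | 00011100101 | 0 | 0
  37 | 00111001010 | 0 | 1
  38 | 01110010101 | 0 | 0
  39 | 11100101010 | 1 | 0
  40 | 11001010100 | 1 | 1
  41 | 10010101001 | 1 | 1
  42 | 00101010011 | 0 | 1
  43 | 01010100111 | 0 | 1
  44 | 10101001111 | 1 | 0
  45 | 01010011110 | 0 | 1
  46 | 10100111101 | 1 | 1
  47 | 01001111011 | 0 | 1
  48 | 10011110111 | 1 | 0
  49 | 00111101110 | 0 | 1
  50 | 01111011101 | 0 | 0
  51 | 11110111010 | 1 | 0
  52 | 11101110100 | 1 | 1
  53 | 11011101001 | 1 | 1
  54 | 10111010011 | 1 | 0
  55 | 01110100110 | 0 | 1
  56 | 11101001101 | 1 | 1
  57 | 11010011011 | 1 | 0
  58 | 10100110110 | 1 | 0
  59 | 01001101100 | 0 | 0
  60 | 10011011000 | 1 | 1
  61 | 00110110001 | 0 | 0
  62 | 01101100010 | 0 | 1
  63 | 11011000101 | 1 | 1
  64 | 10110001011 | 1 | 0
  65 | 01100010110 | 0 | 1
  66 | 11000101101 | 1 | 1
  67 | 10001011011 | 1 | 0
  68 | 00010110110 | 0 | 1
  69 | 00101101101 | 0 | 0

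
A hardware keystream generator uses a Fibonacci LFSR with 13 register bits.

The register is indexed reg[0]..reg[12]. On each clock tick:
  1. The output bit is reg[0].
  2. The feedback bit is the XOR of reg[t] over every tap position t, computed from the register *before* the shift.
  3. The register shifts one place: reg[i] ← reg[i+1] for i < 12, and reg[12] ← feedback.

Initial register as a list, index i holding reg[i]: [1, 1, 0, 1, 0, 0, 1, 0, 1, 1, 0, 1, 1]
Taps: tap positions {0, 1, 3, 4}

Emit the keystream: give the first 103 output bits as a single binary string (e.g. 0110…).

k : reg_k → out_k, fb_k
0: 1101001011011 → 1, fb=1
1: 1010010110111 → 1, fb=1
2: 0100101101111 → 0, fb=0
3: 1001011011110 → 1, fb=0
4: 0010110111100 → 0, fb=1
5: 0101101111001 → 0, fb=1
6: 1011011110011 → 1, fb=0
7: 0110111100110 → 0, fb=0
8: 1101111001100 → 1, fb=0
9: 1011110011000 → 1, fb=1
10: 0111100110001 → 0, fb=1
11: 1111001100011 → 1, fb=1
12: 1110011000111 → 1, fb=0
13: 1100110001110 → 1, fb=1
14: 1001100011101 → 1, fb=1
15: 0011000111011 → 0, fb=1
16: 0110001110111 → 0, fb=1
17: 1100011101111 → 1, fb=0
18: 1000111011110 → 1, fb=0
19: 0001110111100 → 0, fb=0
20: 0011101111000 → 0, fb=0
21: 0111011110000 → 0, fb=0
22: 1110111100000 → 1, fb=1
23: 1101111000001 → 1, fb=0
24: 1011110000010 → 1, fb=1
25: 0111100000101 → 0, fb=1
26: 1111000001011 → 1, fb=1
27: 1110000010111 → 1, fb=0
28: 1100000101110 → 1, fb=0
29: 1000001011100 → 1, fb=1
30: 0000010111001 → 0, fb=0
31: 0000101110010 → 0, fb=1
32: 0001011100101 → 0, fb=1
33: 0010111001011 → 0, fb=1
34: 0101110010111 → 0, fb=1
35: 1011100101111 → 1, fb=1
36: 0111001011111 → 0, fb=0
37: 1110010111110 → 1, fb=0
38: 1100101111100 → 1, fb=1
39: 1001011111001 → 1, fb=0
40: 0010111110010 → 0, fb=1
41: 0101111100101 → 0, fb=1
42: 1011111001011 → 1, fb=1
43: 0111110010111 → 0, fb=1
44: 1111100101111 → 1, fb=0
45: 1111001011110 → 1, fb=1
46: 1110010111101 → 1, fb=0
47: 1100101111010 → 1, fb=1
48: 1001011110101 → 1, fb=0
49: 0010111101010 → 0, fb=1
50: 0101111010101 → 0, fb=1
51: 1011110101011 → 1, fb=1
52: 0111101010111 → 0, fb=1
53: 1111010101111 → 1, fb=1
54: 1110101011111 → 1, fb=1
55: 1101010111111 → 1, fb=1
56: 1010101111111 → 1, fb=0
57: 0101011111110 → 0, fb=0
58: 1010111111100 → 1, fb=0
59: 0101111111000 → 0, fb=1
60: 1011111110001 → 1, fb=1
61: 0111111100011 → 0, fb=1
62: 1111111000111 → 1, fb=0
63: 1111110001110 → 1, fb=0
64: 1111100011100 → 1, fb=0
65: 1111000111000 → 1, fb=1
66: 1110001110001 → 1, fb=0
67: 1100011100010 → 1, fb=0
68: 1000111000100 → 1, fb=0
69: 0001110001000 → 0, fb=0
70: 0011100010000 → 0, fb=0
71: 0111000100000 → 0, fb=0
72: 1110001000000 → 1, fb=0
73: 1100010000000 → 1, fb=0
74: 1000100000000 → 1, fb=0
75: 0001000000000 → 0, fb=1
76: 0010000000001 → 0, fb=0
77: 0100000000010 → 0, fb=1
78: 1000000000101 → 1, fb=1
79: 0000000001011 → 0, fb=0
80: 0000000010110 → 0, fb=0
81: 0000000101100 → 0, fb=0
82: 0000001011000 → 0, fb=0
83: 0000010110000 → 0, fb=0
84: 0000101100000 → 0, fb=1
85: 0001011000001 → 0, fb=1
86: 0010110000011 → 0, fb=1
87: 0101100000111 → 0, fb=1
88: 1011000001111 → 1, fb=0
89: 0110000011110 → 0, fb=1
90: 1100000111101 → 1, fb=0
91: 1000001111010 → 1, fb=1
92: 0000011110101 → 0, fb=0
93: 0000111101010 → 0, fb=1
94: 0001111010101 → 0, fb=0
95: 0011110101010 → 0, fb=0
96: 0111101010100 → 0, fb=1
97: 1111010101001 → 1, fb=1
98: 1110101010011 → 1, fb=1
99: 1101010100111 → 1, fb=1
100: 1010101001111 → 1, fb=0
101: 0101010011110 → 0, fb=0
102: 1010100111100 → 1, fb=0

1101001011011110011000111011110000010111001011111001011110101011111110001110001000000000101100000111101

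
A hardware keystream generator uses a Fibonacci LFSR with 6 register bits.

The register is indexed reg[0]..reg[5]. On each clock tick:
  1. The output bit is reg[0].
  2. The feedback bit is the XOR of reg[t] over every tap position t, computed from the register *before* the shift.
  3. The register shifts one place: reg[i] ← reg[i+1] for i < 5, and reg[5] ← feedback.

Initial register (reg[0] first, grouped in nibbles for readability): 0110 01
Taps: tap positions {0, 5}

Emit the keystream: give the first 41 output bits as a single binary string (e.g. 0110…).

01100110111011010010011100010111100101000

step | reg (before) | out | fb
   0 | 011001 | 0 | 1
   1 | 110011 | 1 | 0
   2 | 100110 | 1 | 1
   3 | 001101 | 0 | 1
   4 | 011011 | 0 | 1
   5 | 110111 | 1 | 0
   6 | 101110 | 1 | 1
   7 | 011101 | 0 | 1
   8 | 111011 | 1 | 0
   9 | 110110 | 1 | 1
  10 | 101101 | 1 | 0
  11 | 011010 | 0 | 0
  12 | 110100 | 1 | 1
  13 | 101001 | 1 | 0
  14 | 010010 | 0 | 0
  15 | 100100 | 1 | 1
  16 | 001001 | 0 | 1
  17 | 010011 | 0 | 1
  18 | 100111 | 1 | 0
  19 | 001110 | 0 | 0
  20 | 011100 | 0 | 0
  21 | 111000 | 1 | 1
  22 | 110001 | 1 | 0
  23 | 100010 | 1 | 1
  24 | 000101 | 0 | 1
  25 | 001011 | 0 | 1
  26 | 010111 | 0 | 1
  27 | 101111 | 1 | 0
  28 | 011110 | 0 | 0
  29 | 111100 | 1 | 1
  30 | 111001 | 1 | 0
  31 | 110010 | 1 | 1
  32 | 100101 | 1 | 0
  33 | 001010 | 0 | 0
  34 | 010100 | 0 | 0
  35 | 101000 | 1 | 1
  36 | 010001 | 0 | 1
  37 | 100011 | 1 | 0
  38 | 000110 | 0 | 0
  39 | 001100 | 0 | 0
  40 | 011000 | 0 | 0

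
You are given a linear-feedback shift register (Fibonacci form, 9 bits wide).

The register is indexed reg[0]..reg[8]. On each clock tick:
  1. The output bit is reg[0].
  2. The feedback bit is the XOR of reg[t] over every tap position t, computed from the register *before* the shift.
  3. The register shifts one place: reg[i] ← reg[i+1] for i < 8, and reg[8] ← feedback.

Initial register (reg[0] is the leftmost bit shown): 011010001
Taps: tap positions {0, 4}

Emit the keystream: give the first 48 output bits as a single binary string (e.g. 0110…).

k : reg_k → out_k, fb_k
0: 011010001 → 0, fb=1
1: 110100011 → 1, fb=1
2: 101000111 → 1, fb=1
3: 010001111 → 0, fb=0
4: 100011110 → 1, fb=0
5: 000111100 → 0, fb=1
6: 001111001 → 0, fb=1
7: 011110011 → 0, fb=1
8: 111100111 → 1, fb=1
9: 111001111 → 1, fb=1
10: 110011111 → 1, fb=0
11: 100111110 → 1, fb=0
12: 001111100 → 0, fb=1
13: 011111001 → 0, fb=1
14: 111110011 → 1, fb=0
15: 111100110 → 1, fb=1
16: 111001101 → 1, fb=1
17: 110011011 → 1, fb=0
18: 100110110 → 1, fb=0
19: 001101100 → 0, fb=0
20: 011011000 → 0, fb=1
21: 110110001 → 1, fb=0
22: 101100010 → 1, fb=1
23: 011000101 → 0, fb=0
24: 110001010 → 1, fb=1
25: 100010101 → 1, fb=0
26: 000101010 → 0, fb=0
27: 001010100 → 0, fb=1
28: 010101001 → 0, fb=0
29: 101010010 → 1, fb=0
30: 010100100 → 0, fb=0
31: 101001000 → 1, fb=1
32: 010010001 → 0, fb=1
33: 100100011 → 1, fb=1
34: 001000111 → 0, fb=0
35: 010001110 → 0, fb=0
36: 100011100 → 1, fb=0
37: 000111000 → 0, fb=1
38: 001110001 → 0, fb=1
39: 011100011 → 0, fb=0
40: 111000110 → 1, fb=1
41: 110001101 → 1, fb=1
42: 100011011 → 1, fb=0
43: 000110110 → 0, fb=1
44: 001101101 → 0, fb=0
45: 011011010 → 0, fb=1
46: 110110101 → 1, fb=0
47: 101101010 → 1, fb=1

011010001111001111100110110001010100100011100011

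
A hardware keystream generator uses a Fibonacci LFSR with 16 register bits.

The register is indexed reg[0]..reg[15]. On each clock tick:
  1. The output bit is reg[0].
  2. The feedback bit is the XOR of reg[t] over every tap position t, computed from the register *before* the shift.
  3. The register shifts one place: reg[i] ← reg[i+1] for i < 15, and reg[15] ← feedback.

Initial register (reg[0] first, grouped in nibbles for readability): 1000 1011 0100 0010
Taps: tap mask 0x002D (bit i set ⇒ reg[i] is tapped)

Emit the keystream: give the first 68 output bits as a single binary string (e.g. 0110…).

10001011010000101001010000001110111001011001111011101100110011111010

tick  register→output (feedback)
  0  1000101101000010→1 (1)
  1  0001011010000101→0 (0)
  2  0010110100001010→0 (0)
  3  0101101000010100→0 (1)
  4  1011010000101001→1 (0)
  5  0110100001010010→0 (1)
  6  1101000010100101→1 (0)
  7  1010000101001010→1 (0)
  8  0100001010010100→0 (0)
  9  1000010100101000→1 (0)
 10  0000101001010000→0 (0)
 11  0001010010100000→0 (0)
 12  0010100101000000→0 (1)
 13  0101001010000001→0 (1)
 14  1010010100000011→1 (1)
 15  0100101000000111→0 (0)
 16  1001010000001110→1 (1)
 17  0010100000011101→0 (1)
 18  0101000000111011→0 (1)
 19  1010000001110111→1 (0)
 20  0100000011101110→0 (0)
 21  1000000111011100→1 (1)
 22  0000001110111001→0 (0)
 23  0000011101110010→0 (1)
 24  0000111011100101→0 (1)
 25  0001110111001011→0 (0)
 26  0011101110010110→0 (0)
 27  0111011100101100→0 (1)
 28  1110111001011001→1 (1)
 29  1101110010110011→1 (1)
 30  1011100101100111→1 (1)
 31  0111001011001111→0 (0)
 32  1110010110011110→1 (1)
 33  1100101100111101→1 (1)
 34  1001011001111011→1 (1)
 35  0010110011110111→0 (0)
 36  0101100111101110→0 (1)
 37  1011001111011101→1 (1)
 38  0110011110111011→0 (0)
 39  1100111101110110→1 (0)
 40  1001111011101100→1 (1)
 41  0011110111011001→0 (1)
 42  0111101110110011→0 (0)
 43  1111011101100110→1 (0)
 44  1110111011001100→1 (1)
 45  1101110110011001→1 (1)
 46  1011101100110011→1 (1)
 47  0111011001100111→0 (1)
 48  1110110011001111→1 (1)
 49  1101100110011111→1 (0)
 50  1011001100111110→1 (1)
 51  0110011001111101→0 (0)
 52  1100110011111010→1 (0)
 53  1001100111110100→1 (0)
 54  0011001111101000→0 (0)
 55  0110011111010000→0 (0)
 56  1100111110100000→1 (0)
 57  1001111101000000→1 (1)
 58  0011111010000001→0 (1)
 59  0111110100000011→0 (1)
 60  1111101000000111→1 (1)
 61  1111010000001111→1 (0)
 62  1110100000011110→1 (0)
 63  1101000000111100→1 (0)
 64  1010000001111000→1 (0)
 65  0100000011110000→0 (0)
 66  1000000111100000→1 (1)
 67  0000001111000001→0 (0)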